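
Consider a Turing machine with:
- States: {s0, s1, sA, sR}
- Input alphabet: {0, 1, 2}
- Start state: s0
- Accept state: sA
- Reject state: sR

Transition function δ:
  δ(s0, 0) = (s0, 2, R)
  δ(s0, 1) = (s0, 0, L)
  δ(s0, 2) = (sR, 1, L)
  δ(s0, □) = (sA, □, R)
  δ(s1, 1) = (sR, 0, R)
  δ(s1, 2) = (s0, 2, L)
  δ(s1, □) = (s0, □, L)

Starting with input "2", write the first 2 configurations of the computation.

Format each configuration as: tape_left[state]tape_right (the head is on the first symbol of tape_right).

Transitions applied:
Step 1: δ(s0, 2) = (sR, 1, L)

The first 2 configurations are:
[s0]2 ⊢ [sR]□1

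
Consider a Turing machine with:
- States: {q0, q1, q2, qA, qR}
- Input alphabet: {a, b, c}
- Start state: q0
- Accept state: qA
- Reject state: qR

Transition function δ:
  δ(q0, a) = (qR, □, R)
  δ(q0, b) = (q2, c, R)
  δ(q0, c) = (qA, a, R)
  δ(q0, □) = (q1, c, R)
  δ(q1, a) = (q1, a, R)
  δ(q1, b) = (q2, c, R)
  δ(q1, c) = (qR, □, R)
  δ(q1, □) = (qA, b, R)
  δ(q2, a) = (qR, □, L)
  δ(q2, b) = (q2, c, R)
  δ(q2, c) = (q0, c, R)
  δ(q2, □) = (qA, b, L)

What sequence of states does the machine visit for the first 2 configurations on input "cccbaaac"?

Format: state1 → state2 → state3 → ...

Execution trace:
Initial: [q0]cccbaaac
Step 1: δ(q0, c) = (qA, a, R) → a[qA]ccbaaac

The machine reaches the accept state qA and halts.

State sequence: q0 → qA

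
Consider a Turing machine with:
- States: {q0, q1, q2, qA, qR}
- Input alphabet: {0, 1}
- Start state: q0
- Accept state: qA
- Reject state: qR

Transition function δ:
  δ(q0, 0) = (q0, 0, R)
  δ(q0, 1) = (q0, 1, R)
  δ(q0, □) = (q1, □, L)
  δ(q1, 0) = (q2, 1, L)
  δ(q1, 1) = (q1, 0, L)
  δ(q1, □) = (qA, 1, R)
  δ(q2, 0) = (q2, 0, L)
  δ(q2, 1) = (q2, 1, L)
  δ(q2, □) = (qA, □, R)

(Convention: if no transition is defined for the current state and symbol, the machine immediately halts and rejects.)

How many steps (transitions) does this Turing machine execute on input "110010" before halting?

Execution trace:
Initial: [q0]110010
Step 1: δ(q0, 1) = (q0, 1, R) → 1[q0]10010
Step 2: δ(q0, 1) = (q0, 1, R) → 11[q0]0010
Step 3: δ(q0, 0) = (q0, 0, R) → 110[q0]010
Step 4: δ(q0, 0) = (q0, 0, R) → 1100[q0]10
Step 5: δ(q0, 1) = (q0, 1, R) → 11001[q0]0
Step 6: δ(q0, 0) = (q0, 0, R) → 110010[q0]□
Step 7: δ(q0, □) = (q1, □, L) → 11001[q1]0□
Step 8: δ(q1, 0) = (q2, 1, L) → 1100[q2]11□
Step 9: δ(q2, 1) = (q2, 1, L) → 110[q2]011□
Step 10: δ(q2, 0) = (q2, 0, L) → 11[q2]0011□
Step 11: δ(q2, 0) = (q2, 0, L) → 1[q2]10011□
Step 12: δ(q2, 1) = (q2, 1, L) → [q2]110011□
Step 13: δ(q2, 1) = (q2, 1, L) → [q2]□110011□
Step 14: δ(q2, □) = (qA, □, R) → □[qA]110011□

The machine reaches the accept state qA and halts.

The machine executed 14 steps before halting.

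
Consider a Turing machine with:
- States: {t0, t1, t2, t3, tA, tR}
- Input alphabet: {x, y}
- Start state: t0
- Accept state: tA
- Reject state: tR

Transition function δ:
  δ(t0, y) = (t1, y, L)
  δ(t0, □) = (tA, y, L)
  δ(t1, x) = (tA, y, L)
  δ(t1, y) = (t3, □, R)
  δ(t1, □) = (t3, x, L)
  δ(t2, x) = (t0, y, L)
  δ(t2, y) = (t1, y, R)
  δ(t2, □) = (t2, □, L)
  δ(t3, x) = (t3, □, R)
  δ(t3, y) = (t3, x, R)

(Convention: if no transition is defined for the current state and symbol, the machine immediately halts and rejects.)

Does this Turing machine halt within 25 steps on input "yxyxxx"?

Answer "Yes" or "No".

Execution trace:
Initial: [t0]yxyxxx
Step 1: δ(t0, y) = (t1, y, L) → [t1]□yxyxxx
Step 2: δ(t1, □) = (t3, x, L) → [t3]□xyxyxxx

No transition is defined for δ(t3, □). By convention the machine halts and rejects.
The machine halted after 2 steps (within the 25-step bound).

Answer: Yes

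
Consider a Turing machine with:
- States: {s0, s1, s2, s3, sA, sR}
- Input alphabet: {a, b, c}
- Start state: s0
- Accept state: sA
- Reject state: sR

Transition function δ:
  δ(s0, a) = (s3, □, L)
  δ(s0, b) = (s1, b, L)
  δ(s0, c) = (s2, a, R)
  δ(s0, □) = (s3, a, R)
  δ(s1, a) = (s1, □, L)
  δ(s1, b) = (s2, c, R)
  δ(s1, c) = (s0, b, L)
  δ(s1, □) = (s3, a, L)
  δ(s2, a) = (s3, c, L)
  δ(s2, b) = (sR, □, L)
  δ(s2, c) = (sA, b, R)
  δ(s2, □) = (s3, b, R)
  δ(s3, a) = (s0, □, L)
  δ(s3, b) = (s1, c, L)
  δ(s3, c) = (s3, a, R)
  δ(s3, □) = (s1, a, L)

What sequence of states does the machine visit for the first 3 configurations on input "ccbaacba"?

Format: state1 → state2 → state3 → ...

Execution trace:
Initial: [s0]ccbaacba
Step 1: δ(s0, c) = (s2, a, R) → a[s2]cbaacba
Step 2: δ(s2, c) = (sA, b, R) → ab[sA]baacba

The machine reaches the accept state sA and halts.

State sequence: s0 → s2 → sA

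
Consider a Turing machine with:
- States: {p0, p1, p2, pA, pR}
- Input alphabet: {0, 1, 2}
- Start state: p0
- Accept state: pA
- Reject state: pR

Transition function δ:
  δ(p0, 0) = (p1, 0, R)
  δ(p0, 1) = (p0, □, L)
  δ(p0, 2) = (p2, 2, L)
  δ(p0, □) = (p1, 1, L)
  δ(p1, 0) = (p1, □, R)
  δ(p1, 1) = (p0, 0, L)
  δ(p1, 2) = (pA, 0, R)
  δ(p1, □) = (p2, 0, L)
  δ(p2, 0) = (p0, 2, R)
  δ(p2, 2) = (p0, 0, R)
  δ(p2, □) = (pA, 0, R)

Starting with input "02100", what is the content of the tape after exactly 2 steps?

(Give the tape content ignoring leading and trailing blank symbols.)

Execution trace:
Initial: [p0]02100
Step 1: δ(p0, 0) = (p1, 0, R) → 0[p1]2100
Step 2: δ(p1, 2) = (pA, 0, R) → 00[pA]100

The machine reaches the accept state pA and halts.

After 2 steps, the tape (ignoring leading/trailing blanks) is: 00100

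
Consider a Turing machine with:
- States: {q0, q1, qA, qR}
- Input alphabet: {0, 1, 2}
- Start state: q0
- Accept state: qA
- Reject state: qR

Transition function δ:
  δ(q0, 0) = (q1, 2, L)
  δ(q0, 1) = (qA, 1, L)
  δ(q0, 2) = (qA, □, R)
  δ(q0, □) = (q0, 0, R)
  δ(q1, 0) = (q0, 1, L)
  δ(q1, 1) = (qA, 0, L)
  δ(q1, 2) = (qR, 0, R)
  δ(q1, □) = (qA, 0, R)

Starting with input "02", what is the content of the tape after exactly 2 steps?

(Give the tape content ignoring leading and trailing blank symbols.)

Execution trace:
Initial: [q0]02
Step 1: δ(q0, 0) = (q1, 2, L) → [q1]□22
Step 2: δ(q1, □) = (qA, 0, R) → 0[qA]22

The machine reaches the accept state qA and halts.

After 2 steps, the tape (ignoring leading/trailing blanks) is: 022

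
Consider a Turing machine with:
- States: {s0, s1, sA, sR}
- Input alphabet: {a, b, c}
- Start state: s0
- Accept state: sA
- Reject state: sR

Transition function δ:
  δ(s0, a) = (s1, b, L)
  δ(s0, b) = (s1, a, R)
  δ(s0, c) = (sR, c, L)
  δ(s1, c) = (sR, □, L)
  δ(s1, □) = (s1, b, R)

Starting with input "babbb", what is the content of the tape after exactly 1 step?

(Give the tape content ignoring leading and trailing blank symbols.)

Execution trace:
Initial: [s0]babbb
Step 1: δ(s0, b) = (s1, a, R) → a[s1]abbb

No transition is defined for δ(s1, a). By convention the machine halts and rejects.

After 1 step, the tape (ignoring leading/trailing blanks) is: aabbb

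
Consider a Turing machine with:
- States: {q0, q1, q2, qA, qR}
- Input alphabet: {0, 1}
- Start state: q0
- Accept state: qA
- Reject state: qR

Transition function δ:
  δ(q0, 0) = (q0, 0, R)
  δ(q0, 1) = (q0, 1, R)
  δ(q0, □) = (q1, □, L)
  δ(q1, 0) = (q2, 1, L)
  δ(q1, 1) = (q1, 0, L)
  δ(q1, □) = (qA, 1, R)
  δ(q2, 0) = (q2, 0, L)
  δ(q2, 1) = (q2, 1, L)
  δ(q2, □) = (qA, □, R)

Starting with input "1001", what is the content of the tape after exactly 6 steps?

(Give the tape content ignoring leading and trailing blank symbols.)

Execution trace:
Initial: [q0]1001
Step 1: δ(q0, 1) = (q0, 1, R) → 1[q0]001
Step 2: δ(q0, 0) = (q0, 0, R) → 10[q0]01
Step 3: δ(q0, 0) = (q0, 0, R) → 100[q0]1
Step 4: δ(q0, 1) = (q0, 1, R) → 1001[q0]□
Step 5: δ(q0, □) = (q1, □, L) → 100[q1]1□
Step 6: δ(q1, 1) = (q1, 0, L) → 10[q1]00□

After 6 steps, the tape (ignoring leading/trailing blanks) is: 1000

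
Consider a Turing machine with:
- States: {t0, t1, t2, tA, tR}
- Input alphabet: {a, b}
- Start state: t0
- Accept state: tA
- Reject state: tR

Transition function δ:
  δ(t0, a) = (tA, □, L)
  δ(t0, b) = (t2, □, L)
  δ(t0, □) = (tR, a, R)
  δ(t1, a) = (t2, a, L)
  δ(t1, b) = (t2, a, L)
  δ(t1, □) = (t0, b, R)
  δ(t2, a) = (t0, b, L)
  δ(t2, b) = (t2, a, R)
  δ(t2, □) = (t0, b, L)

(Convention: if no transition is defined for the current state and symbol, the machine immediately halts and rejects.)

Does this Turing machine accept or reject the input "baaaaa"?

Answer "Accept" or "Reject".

Execution trace:
Initial: [t0]baaaaa
Step 1: δ(t0, b) = (t2, □, L) → [t2]□□aaaaa
Step 2: δ(t2, □) = (t0, b, L) → [t0]□b□aaaaa
Step 3: δ(t0, □) = (tR, a, R) → a[tR]b□aaaaa

The machine reaches the reject state tR and halts.

Answer: Reject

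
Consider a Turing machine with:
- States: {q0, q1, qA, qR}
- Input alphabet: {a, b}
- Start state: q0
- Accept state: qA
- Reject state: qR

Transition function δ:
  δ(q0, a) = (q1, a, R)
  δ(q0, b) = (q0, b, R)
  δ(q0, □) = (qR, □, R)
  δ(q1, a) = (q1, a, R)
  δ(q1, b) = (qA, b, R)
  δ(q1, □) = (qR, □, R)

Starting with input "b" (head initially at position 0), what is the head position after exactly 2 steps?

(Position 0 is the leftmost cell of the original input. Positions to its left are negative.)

Execution trace (head position shown):
Step 0: [q0]b  (head at position 0)
Step 1: move right → b[q0]□  (head at position 1)
Step 2: move right → b□[qR]□  (head at position 2)

After 2 steps, the head is at position 2.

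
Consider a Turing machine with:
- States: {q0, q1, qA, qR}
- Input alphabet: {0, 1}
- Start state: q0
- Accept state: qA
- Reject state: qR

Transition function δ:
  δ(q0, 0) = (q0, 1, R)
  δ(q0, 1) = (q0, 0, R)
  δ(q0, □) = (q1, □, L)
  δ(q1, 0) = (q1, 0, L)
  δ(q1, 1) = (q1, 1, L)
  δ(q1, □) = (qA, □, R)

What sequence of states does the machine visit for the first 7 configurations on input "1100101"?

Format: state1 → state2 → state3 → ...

Execution trace:
Initial: [q0]1100101
Step 1: δ(q0, 1) = (q0, 0, R) → 0[q0]100101
Step 2: δ(q0, 1) = (q0, 0, R) → 00[q0]00101
Step 3: δ(q0, 0) = (q0, 1, R) → 001[q0]0101
Step 4: δ(q0, 0) = (q0, 1, R) → 0011[q0]101
Step 5: δ(q0, 1) = (q0, 0, R) → 00110[q0]01
Step 6: δ(q0, 0) = (q0, 1, R) → 001101[q0]1

State sequence: q0 → q0 → q0 → q0 → q0 → q0 → q0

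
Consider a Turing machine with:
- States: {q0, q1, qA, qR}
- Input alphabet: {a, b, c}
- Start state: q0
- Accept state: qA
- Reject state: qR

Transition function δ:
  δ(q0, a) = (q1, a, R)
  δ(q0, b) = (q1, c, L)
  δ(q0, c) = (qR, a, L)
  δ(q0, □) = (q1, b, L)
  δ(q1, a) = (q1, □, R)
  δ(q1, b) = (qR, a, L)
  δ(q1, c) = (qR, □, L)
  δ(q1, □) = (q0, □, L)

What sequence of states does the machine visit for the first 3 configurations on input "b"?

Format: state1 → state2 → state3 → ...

Execution trace:
Initial: [q0]b
Step 1: δ(q0, b) = (q1, c, L) → [q1]□c
Step 2: δ(q1, □) = (q0, □, L) → [q0]□□c

State sequence: q0 → q1 → q0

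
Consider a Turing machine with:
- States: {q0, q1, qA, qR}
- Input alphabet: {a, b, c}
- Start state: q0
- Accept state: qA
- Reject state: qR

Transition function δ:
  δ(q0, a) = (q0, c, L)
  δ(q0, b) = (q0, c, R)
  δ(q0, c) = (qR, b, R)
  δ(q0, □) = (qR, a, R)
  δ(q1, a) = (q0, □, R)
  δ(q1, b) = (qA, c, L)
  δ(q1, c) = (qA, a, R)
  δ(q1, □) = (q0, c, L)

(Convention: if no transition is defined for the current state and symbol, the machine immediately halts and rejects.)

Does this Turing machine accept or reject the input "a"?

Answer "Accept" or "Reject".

Execution trace:
Initial: [q0]a
Step 1: δ(q0, a) = (q0, c, L) → [q0]□c
Step 2: δ(q0, □) = (qR, a, R) → a[qR]c

The machine reaches the reject state qR and halts.

Answer: Reject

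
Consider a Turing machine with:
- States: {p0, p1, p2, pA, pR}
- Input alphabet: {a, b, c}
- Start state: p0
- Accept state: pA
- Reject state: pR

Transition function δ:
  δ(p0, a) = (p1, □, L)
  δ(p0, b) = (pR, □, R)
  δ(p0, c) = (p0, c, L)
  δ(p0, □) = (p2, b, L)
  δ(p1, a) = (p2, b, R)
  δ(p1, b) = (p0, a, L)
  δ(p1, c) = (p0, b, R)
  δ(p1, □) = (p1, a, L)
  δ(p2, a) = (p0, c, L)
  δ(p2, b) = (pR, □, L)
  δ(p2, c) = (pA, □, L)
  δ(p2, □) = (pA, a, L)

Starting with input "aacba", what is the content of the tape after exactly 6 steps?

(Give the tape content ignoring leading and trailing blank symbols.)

Execution trace:
Initial: [p0]aacba
Step 1: δ(p0, a) = (p1, □, L) → [p1]□□acba
Step 2: δ(p1, □) = (p1, a, L) → [p1]□a□acba
Step 3: δ(p1, □) = (p1, a, L) → [p1]□aa□acba
Step 4: δ(p1, □) = (p1, a, L) → [p1]□aaa□acba
Step 5: δ(p1, □) = (p1, a, L) → [p1]□aaaa□acba
Step 6: δ(p1, □) = (p1, a, L) → [p1]□aaaaa□acba

After 6 steps, the tape (ignoring leading/trailing blanks) is: aaaaa□acba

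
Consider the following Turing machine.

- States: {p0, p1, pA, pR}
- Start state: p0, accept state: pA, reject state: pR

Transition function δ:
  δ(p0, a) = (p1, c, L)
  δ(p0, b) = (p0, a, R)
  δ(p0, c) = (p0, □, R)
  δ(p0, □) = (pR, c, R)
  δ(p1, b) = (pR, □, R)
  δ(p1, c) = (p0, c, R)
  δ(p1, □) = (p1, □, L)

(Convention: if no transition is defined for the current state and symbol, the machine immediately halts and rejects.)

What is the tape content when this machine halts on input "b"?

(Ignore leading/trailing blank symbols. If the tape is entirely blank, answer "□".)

Execution trace:
Initial: [p0]b
Step 1: δ(p0, b) = (p0, a, R) → a[p0]□
Step 2: δ(p0, □) = (pR, c, R) → ac[pR]□

The machine reaches the reject state pR and halts.

Final tape (ignoring leading/trailing blanks): ac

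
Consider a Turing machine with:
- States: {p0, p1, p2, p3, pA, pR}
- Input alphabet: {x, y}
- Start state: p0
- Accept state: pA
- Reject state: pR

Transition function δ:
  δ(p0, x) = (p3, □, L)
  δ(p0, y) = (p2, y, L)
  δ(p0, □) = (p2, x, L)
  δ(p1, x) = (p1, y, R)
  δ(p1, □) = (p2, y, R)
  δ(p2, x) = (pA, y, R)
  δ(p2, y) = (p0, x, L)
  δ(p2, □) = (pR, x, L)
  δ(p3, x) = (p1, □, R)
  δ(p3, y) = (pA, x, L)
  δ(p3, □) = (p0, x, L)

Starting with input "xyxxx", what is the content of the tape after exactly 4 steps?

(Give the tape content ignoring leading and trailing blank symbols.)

Execution trace:
Initial: [p0]xyxxx
Step 1: δ(p0, x) = (p3, □, L) → [p3]□□yxxx
Step 2: δ(p3, □) = (p0, x, L) → [p0]□x□yxxx
Step 3: δ(p0, □) = (p2, x, L) → [p2]□xx□yxxx
Step 4: δ(p2, □) = (pR, x, L) → [pR]□xxx□yxxx

The machine reaches the reject state pR and halts.

After 4 steps, the tape (ignoring leading/trailing blanks) is: xxx□yxxx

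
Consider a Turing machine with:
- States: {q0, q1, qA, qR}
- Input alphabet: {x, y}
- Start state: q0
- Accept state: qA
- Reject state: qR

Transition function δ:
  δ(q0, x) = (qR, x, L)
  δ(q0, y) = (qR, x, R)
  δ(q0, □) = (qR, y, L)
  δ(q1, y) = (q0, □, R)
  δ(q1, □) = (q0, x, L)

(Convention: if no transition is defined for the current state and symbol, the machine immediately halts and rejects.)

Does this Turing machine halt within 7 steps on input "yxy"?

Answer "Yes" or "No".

Execution trace:
Initial: [q0]yxy
Step 1: δ(q0, y) = (qR, x, R) → x[qR]xy

The machine reaches the reject state qR and halts.
The machine halted after 1 step (within the 7-step bound).

Answer: Yes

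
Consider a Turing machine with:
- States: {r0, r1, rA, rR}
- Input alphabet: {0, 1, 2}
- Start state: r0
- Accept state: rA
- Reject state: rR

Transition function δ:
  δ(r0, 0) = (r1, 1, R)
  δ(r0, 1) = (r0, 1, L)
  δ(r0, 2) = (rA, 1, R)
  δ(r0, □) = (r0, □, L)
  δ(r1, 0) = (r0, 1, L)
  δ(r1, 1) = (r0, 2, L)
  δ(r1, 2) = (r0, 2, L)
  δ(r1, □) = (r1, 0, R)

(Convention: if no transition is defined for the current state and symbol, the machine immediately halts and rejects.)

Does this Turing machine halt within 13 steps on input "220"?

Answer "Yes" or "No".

Execution trace:
Initial: [r0]220
Step 1: δ(r0, 2) = (rA, 1, R) → 1[rA]20

The machine reaches the accept state rA and halts.
The machine halted after 1 step (within the 13-step bound).

Answer: Yes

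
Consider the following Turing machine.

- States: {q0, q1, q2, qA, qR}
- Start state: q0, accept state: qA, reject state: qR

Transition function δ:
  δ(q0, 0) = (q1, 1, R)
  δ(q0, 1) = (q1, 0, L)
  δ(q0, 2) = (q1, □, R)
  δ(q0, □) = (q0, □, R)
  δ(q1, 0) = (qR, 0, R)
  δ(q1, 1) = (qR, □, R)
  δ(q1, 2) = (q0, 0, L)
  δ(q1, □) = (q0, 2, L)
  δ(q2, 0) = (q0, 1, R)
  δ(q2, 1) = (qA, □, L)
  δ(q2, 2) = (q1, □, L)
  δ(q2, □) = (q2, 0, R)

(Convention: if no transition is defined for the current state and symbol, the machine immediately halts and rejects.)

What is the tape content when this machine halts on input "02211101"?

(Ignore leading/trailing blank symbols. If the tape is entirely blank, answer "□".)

Execution trace:
Initial: [q0]02211101
Step 1: δ(q0, 0) = (q1, 1, R) → 1[q1]2211101
Step 2: δ(q1, 2) = (q0, 0, L) → [q0]10211101
Step 3: δ(q0, 1) = (q1, 0, L) → [q1]□00211101
Step 4: δ(q1, □) = (q0, 2, L) → [q0]□200211101
Step 5: δ(q0, □) = (q0, □, R) → □[q0]200211101
Step 6: δ(q0, 2) = (q1, □, R) → □□[q1]00211101
Step 7: δ(q1, 0) = (qR, 0, R) → □□0[qR]0211101

The machine reaches the reject state qR and halts.

Final tape (ignoring leading/trailing blanks): 00211101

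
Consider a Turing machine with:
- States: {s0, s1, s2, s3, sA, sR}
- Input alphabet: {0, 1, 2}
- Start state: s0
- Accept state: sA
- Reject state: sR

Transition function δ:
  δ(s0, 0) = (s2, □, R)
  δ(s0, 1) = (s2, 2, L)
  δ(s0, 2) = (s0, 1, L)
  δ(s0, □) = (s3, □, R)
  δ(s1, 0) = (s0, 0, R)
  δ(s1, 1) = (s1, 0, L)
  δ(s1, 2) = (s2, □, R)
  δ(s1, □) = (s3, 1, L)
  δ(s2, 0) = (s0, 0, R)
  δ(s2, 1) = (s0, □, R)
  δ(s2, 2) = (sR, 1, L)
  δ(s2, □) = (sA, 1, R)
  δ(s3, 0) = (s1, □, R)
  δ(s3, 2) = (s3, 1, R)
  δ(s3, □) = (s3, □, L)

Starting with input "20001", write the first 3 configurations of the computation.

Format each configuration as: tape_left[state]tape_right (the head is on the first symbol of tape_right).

Transitions applied:
Step 1: δ(s0, 2) = (s0, 1, L)
Step 2: δ(s0, □) = (s3, □, R)

The first 3 configurations are:
[s0]20001 ⊢ [s0]□10001 ⊢ □[s3]10001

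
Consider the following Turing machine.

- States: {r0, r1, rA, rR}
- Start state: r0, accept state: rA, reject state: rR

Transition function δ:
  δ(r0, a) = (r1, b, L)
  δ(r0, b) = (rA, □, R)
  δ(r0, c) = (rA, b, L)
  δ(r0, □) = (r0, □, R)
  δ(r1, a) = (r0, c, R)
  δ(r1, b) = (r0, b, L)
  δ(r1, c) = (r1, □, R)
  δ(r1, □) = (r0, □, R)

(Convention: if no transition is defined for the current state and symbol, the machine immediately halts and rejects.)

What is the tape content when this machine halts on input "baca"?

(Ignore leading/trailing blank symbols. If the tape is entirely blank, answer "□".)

Execution trace:
Initial: [r0]baca
Step 1: δ(r0, b) = (rA, □, R) → □[rA]aca

The machine reaches the accept state rA and halts.

Final tape (ignoring leading/trailing blanks): aca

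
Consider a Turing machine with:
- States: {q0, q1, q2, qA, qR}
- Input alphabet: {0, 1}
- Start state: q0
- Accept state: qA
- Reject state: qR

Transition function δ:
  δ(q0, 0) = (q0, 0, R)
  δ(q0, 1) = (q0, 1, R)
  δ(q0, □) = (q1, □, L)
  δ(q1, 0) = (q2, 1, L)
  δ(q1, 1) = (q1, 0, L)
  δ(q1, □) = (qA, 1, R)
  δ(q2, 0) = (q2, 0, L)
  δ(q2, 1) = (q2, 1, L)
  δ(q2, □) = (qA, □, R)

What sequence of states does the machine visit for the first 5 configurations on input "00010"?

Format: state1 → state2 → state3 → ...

Execution trace:
Initial: [q0]00010
Step 1: δ(q0, 0) = (q0, 0, R) → 0[q0]0010
Step 2: δ(q0, 0) = (q0, 0, R) → 00[q0]010
Step 3: δ(q0, 0) = (q0, 0, R) → 000[q0]10
Step 4: δ(q0, 1) = (q0, 1, R) → 0001[q0]0

State sequence: q0 → q0 → q0 → q0 → q0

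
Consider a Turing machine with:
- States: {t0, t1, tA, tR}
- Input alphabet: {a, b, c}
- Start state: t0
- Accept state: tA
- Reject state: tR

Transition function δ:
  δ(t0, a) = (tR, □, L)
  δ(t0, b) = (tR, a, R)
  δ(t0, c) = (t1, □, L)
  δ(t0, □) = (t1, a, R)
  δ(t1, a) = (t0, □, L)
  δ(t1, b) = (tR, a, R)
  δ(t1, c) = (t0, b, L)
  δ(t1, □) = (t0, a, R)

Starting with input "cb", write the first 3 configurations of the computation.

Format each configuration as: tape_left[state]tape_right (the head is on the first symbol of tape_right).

Transitions applied:
Step 1: δ(t0, c) = (t1, □, L)
Step 2: δ(t1, □) = (t0, a, R)

The first 3 configurations are:
[t0]cb ⊢ [t1]□□b ⊢ a[t0]□b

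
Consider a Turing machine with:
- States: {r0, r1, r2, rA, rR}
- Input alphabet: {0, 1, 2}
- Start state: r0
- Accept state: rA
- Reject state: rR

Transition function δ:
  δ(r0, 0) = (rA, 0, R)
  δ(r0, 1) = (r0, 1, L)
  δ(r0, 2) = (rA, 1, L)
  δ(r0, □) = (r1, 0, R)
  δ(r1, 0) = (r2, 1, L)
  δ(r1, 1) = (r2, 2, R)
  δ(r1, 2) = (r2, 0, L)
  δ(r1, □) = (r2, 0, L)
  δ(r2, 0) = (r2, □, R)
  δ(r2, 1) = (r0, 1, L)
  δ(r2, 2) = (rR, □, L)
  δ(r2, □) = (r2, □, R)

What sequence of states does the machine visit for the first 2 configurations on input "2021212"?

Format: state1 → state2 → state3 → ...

Execution trace:
Initial: [r0]2021212
Step 1: δ(r0, 2) = (rA, 1, L) → [rA]□1021212

The machine reaches the accept state rA and halts.

State sequence: r0 → rA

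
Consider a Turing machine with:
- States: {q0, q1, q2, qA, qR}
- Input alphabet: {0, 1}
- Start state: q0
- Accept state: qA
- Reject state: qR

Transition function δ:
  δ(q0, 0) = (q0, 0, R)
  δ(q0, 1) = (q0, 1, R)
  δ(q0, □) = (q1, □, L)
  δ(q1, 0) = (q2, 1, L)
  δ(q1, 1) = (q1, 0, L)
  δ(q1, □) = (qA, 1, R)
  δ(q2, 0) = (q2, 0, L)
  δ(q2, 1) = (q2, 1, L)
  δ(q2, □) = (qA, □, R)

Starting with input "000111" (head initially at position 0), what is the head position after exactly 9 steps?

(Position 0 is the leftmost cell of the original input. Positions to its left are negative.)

Execution trace (head position shown):
Step 0: [q0]000111  (head at position 0)
Step 1: move right → 0[q0]00111  (head at position 1)
Step 2: move right → 00[q0]0111  (head at position 2)
Step 3: move right → 000[q0]111  (head at position 3)
Step 4: move right → 0001[q0]11  (head at position 4)
Step 5: move right → 00011[q0]1  (head at position 5)
Step 6: move right → 000111[q0]□  (head at position 6)
Step 7: move left → 00011[q1]1□  (head at position 5)
Step 8: move left → 0001[q1]10□  (head at position 4)
Step 9: move left → 000[q1]100□  (head at position 3)

After 9 steps, the head is at position 3.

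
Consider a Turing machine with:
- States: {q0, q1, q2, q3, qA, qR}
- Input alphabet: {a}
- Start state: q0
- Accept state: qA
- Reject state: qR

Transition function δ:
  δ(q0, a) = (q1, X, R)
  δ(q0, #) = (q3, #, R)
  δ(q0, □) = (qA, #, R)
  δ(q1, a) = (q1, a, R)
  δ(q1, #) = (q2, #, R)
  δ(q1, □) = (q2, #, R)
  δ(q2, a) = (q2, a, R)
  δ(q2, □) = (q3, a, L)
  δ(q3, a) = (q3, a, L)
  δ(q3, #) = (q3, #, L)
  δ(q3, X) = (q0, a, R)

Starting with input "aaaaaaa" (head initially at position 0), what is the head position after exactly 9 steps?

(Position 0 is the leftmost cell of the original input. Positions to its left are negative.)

Execution trace (head position shown):
Step 0: [q0]aaaaaaa  (head at position 0)
Step 1: move right → X[q1]aaaaaa  (head at position 1)
Step 2: move right → Xa[q1]aaaaa  (head at position 2)
Step 3: move right → Xaa[q1]aaaa  (head at position 3)
Step 4: move right → Xaaa[q1]aaa  (head at position 4)
Step 5: move right → Xaaaa[q1]aa  (head at position 5)
Step 6: move right → Xaaaaa[q1]a  (head at position 6)
Step 7: move right → Xaaaaaa[q1]□  (head at position 7)
Step 8: move right → Xaaaaaa#[q2]□  (head at position 8)
Step 9: move left → Xaaaaaa[q3]#a  (head at position 7)

After 9 steps, the head is at position 7.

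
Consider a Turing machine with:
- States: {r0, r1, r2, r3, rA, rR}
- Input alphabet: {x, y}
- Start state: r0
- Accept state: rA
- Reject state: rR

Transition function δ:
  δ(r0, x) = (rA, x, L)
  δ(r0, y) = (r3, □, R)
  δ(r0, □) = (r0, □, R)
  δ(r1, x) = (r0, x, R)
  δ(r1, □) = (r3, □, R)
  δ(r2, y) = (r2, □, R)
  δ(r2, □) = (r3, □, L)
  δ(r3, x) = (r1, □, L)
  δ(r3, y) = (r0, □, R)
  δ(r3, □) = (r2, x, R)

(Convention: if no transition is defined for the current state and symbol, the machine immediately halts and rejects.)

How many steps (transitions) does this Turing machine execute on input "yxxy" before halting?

Execution trace:
Initial: [r0]yxxy
Step 1: δ(r0, y) = (r3, □, R) → □[r3]xxy
Step 2: δ(r3, x) = (r1, □, L) → [r1]□□xy
Step 3: δ(r1, □) = (r3, □, R) → □[r3]□xy
Step 4: δ(r3, □) = (r2, x, R) → □x[r2]xy

No transition is defined for δ(r2, x). By convention the machine halts and rejects.

The machine executed 4 steps before halting.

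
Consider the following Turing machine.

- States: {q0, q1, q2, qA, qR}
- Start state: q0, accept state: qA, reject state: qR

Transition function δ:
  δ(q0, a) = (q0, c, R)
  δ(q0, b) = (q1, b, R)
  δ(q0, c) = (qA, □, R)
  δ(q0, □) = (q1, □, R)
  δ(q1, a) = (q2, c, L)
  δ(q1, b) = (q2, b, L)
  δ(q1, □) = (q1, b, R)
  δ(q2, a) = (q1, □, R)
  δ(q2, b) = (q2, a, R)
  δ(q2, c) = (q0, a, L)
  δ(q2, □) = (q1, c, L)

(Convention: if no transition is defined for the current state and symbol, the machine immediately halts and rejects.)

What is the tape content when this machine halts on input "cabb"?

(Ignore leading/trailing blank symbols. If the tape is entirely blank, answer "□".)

Execution trace:
Initial: [q0]cabb
Step 1: δ(q0, c) = (qA, □, R) → □[qA]abb

The machine reaches the accept state qA and halts.

Final tape (ignoring leading/trailing blanks): abb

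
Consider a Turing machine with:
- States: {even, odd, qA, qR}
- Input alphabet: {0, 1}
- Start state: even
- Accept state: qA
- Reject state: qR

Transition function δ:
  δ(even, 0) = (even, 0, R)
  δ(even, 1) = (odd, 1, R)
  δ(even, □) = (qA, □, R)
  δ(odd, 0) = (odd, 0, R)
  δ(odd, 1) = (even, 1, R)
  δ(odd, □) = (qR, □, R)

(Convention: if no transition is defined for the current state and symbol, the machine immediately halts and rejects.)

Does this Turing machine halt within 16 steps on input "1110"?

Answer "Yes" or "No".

Execution trace:
Initial: [even]1110
Step 1: δ(even, 1) = (odd, 1, R) → 1[odd]110
Step 2: δ(odd, 1) = (even, 1, R) → 11[even]10
Step 3: δ(even, 1) = (odd, 1, R) → 111[odd]0
Step 4: δ(odd, 0) = (odd, 0, R) → 1110[odd]□
Step 5: δ(odd, □) = (qR, □, R) → 1110□[qR]□

The machine reaches the reject state qR and halts.
The machine halted after 5 steps (within the 16-step bound).

Answer: Yes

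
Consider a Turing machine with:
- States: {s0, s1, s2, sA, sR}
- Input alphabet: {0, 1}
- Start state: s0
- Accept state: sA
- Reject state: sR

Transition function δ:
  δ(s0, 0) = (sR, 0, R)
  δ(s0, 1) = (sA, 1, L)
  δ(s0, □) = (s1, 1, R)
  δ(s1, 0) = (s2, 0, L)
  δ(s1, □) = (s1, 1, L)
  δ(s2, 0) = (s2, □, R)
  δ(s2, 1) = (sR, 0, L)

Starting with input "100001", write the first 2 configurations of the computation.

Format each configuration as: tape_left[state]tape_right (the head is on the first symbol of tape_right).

Transitions applied:
Step 1: δ(s0, 1) = (sA, 1, L)

The first 2 configurations are:
[s0]100001 ⊢ [sA]□100001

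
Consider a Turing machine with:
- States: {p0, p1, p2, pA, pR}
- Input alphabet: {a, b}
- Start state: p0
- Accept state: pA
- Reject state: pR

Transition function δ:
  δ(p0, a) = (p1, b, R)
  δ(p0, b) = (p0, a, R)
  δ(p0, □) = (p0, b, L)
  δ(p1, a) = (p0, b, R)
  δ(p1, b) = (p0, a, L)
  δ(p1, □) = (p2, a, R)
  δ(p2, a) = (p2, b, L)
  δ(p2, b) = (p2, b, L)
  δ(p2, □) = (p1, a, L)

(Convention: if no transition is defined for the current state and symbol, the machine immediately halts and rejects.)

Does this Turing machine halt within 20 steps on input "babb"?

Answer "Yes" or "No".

Execution trace:
Initial: [p0]babb
Step 1: δ(p0, b) = (p0, a, R) → a[p0]abb
Step 2: δ(p0, a) = (p1, b, R) → ab[p1]bb
Step 3: δ(p1, b) = (p0, a, L) → a[p0]bab
Step 4: δ(p0, b) = (p0, a, R) → aa[p0]ab
Step 5: δ(p0, a) = (p1, b, R) → aab[p1]b
Step 6: δ(p1, b) = (p0, a, L) → aa[p0]ba
Step 7: δ(p0, b) = (p0, a, R) → aaa[p0]a
Step 8: δ(p0, a) = (p1, b, R) → aaab[p1]□
Step 9: δ(p1, □) = (p2, a, R) → aaaba[p2]□
Step 10: δ(p2, □) = (p1, a, L) → aaab[p1]aa
Step 11: δ(p1, a) = (p0, b, R) → aaabb[p0]a
Step 12: δ(p0, a) = (p1, b, R) → aaabbb[p1]□
Step 13: δ(p1, □) = (p2, a, R) → aaabbba[p2]□
Step 14: δ(p2, □) = (p1, a, L) → aaabbb[p1]aa
Step 15: δ(p1, a) = (p0, b, R) → aaabbbb[p0]a
Step 16: δ(p0, a) = (p1, b, R) → aaabbbbb[p1]□
Step 17: δ(p1, □) = (p2, a, R) → aaabbbbba[p2]□
Step 18: δ(p2, □) = (p1, a, L) → aaabbbbb[p1]aa
Step 19: δ(p1, a) = (p0, b, R) → aaabbbbbb[p0]a
Step 20: δ(p0, a) = (p1, b, R) → aaabbbbbbb[p1]□

The machine has not reached a halting state after 20 steps.
The machine did not halt within the 20-step bound.

Answer: No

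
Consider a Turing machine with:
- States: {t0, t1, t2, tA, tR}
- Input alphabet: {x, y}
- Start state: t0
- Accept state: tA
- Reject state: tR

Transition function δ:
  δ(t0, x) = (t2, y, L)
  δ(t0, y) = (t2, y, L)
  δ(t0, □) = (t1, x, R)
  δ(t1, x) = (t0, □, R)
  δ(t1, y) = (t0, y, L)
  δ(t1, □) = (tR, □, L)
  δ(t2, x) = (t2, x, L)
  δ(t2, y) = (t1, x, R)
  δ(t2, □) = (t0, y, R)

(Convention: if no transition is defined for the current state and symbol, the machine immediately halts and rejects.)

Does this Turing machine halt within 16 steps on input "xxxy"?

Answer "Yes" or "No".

Execution trace:
Initial: [t0]xxxy
Step 1: δ(t0, x) = (t2, y, L) → [t2]□yxxy
Step 2: δ(t2, □) = (t0, y, R) → y[t0]yxxy
Step 3: δ(t0, y) = (t2, y, L) → [t2]yyxxy
Step 4: δ(t2, y) = (t1, x, R) → x[t1]yxxy
Step 5: δ(t1, y) = (t0, y, L) → [t0]xyxxy
Step 6: δ(t0, x) = (t2, y, L) → [t2]□yyxxy
Step 7: δ(t2, □) = (t0, y, R) → y[t0]yyxxy
Step 8: δ(t0, y) = (t2, y, L) → [t2]yyyxxy
Step 9: δ(t2, y) = (t1, x, R) → x[t1]yyxxy
Step 10: δ(t1, y) = (t0, y, L) → [t0]xyyxxy
Step 11: δ(t0, x) = (t2, y, L) → [t2]□yyyxxy
Step 12: δ(t2, □) = (t0, y, R) → y[t0]yyyxxy
Step 13: δ(t0, y) = (t2, y, L) → [t2]yyyyxxy
Step 14: δ(t2, y) = (t1, x, R) → x[t1]yyyxxy
Step 15: δ(t1, y) = (t0, y, L) → [t0]xyyyxxy
Step 16: δ(t0, x) = (t2, y, L) → [t2]□yyyyxxy

The machine has not reached a halting state after 16 steps.
The machine did not halt within the 16-step bound.

Answer: No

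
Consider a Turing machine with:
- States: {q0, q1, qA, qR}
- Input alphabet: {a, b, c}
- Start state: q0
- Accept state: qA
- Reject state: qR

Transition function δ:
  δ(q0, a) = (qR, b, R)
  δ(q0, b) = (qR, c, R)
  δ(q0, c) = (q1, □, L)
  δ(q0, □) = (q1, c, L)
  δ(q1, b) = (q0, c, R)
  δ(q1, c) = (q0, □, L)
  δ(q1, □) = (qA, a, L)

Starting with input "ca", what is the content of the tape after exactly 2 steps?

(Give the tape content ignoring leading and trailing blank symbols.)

Execution trace:
Initial: [q0]ca
Step 1: δ(q0, c) = (q1, □, L) → [q1]□□a
Step 2: δ(q1, □) = (qA, a, L) → [qA]□a□a

The machine reaches the accept state qA and halts.

After 2 steps, the tape (ignoring leading/trailing blanks) is: a□a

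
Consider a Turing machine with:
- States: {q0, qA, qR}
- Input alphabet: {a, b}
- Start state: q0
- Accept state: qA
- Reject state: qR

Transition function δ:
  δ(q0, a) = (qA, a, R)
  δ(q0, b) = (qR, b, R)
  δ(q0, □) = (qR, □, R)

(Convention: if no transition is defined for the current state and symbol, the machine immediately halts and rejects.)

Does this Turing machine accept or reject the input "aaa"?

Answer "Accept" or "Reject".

Execution trace:
Initial: [q0]aaa
Step 1: δ(q0, a) = (qA, a, R) → a[qA]aa

The machine reaches the accept state qA and halts.

Answer: Accept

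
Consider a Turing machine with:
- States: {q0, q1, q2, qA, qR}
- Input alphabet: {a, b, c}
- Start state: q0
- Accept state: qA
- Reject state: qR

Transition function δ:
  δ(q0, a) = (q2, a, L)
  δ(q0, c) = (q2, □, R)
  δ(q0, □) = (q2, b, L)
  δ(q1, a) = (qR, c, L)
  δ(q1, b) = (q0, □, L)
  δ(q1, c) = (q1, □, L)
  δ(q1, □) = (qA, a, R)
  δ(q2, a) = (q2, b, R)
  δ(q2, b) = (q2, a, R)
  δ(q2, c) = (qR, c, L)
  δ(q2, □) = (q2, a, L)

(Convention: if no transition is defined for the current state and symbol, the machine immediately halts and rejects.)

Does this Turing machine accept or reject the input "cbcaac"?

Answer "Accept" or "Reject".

Execution trace:
Initial: [q0]cbcaac
Step 1: δ(q0, c) = (q2, □, R) → □[q2]bcaac
Step 2: δ(q2, b) = (q2, a, R) → □a[q2]caac
Step 3: δ(q2, c) = (qR, c, L) → □[qR]acaac

The machine reaches the reject state qR and halts.

Answer: Reject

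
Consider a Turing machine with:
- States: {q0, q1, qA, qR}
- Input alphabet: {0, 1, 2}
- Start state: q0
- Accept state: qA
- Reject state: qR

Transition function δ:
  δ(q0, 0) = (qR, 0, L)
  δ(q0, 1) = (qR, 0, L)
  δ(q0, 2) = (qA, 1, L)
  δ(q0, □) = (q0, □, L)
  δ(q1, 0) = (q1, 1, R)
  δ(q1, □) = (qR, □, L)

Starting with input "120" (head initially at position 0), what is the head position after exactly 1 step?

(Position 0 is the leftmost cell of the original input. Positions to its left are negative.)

Execution trace (head position shown):
Step 0: [q0]120  (head at position 0)
Step 1: move left → [qR]□020  (head at position -1)

After 1 step, the head is at position -1.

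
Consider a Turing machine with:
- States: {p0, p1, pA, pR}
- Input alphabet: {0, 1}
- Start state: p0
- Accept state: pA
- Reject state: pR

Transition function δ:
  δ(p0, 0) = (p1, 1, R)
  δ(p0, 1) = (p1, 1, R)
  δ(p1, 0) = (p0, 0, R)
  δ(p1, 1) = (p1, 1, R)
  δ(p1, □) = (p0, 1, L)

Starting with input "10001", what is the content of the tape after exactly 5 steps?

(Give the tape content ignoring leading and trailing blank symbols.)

Execution trace:
Initial: [p0]10001
Step 1: δ(p0, 1) = (p1, 1, R) → 1[p1]0001
Step 2: δ(p1, 0) = (p0, 0, R) → 10[p0]001
Step 3: δ(p0, 0) = (p1, 1, R) → 101[p1]01
Step 4: δ(p1, 0) = (p0, 0, R) → 1010[p0]1
Step 5: δ(p0, 1) = (p1, 1, R) → 10101[p1]□

After 5 steps, the tape (ignoring leading/trailing blanks) is: 10101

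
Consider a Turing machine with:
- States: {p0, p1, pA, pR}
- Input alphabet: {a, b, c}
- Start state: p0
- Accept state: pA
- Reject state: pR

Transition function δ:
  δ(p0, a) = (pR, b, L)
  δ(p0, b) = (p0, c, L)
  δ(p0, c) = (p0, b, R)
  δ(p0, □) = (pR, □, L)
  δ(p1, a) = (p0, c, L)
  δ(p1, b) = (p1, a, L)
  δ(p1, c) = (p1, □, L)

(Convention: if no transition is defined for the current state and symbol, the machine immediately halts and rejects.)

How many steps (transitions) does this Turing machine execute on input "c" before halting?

Execution trace:
Initial: [p0]c
Step 1: δ(p0, c) = (p0, b, R) → b[p0]□
Step 2: δ(p0, □) = (pR, □, L) → [pR]b□

The machine reaches the reject state pR and halts.

The machine executed 2 steps before halting.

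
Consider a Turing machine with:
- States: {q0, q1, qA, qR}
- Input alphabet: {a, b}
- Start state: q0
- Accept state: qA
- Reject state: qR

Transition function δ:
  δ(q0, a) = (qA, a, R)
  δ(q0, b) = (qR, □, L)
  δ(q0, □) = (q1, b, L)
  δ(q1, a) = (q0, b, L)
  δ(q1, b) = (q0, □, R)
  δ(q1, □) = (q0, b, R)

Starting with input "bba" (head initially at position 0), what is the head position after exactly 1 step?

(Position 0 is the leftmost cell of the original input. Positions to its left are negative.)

Execution trace (head position shown):
Step 0: [q0]bba  (head at position 0)
Step 1: move left → [qR]□□ba  (head at position -1)

After 1 step, the head is at position -1.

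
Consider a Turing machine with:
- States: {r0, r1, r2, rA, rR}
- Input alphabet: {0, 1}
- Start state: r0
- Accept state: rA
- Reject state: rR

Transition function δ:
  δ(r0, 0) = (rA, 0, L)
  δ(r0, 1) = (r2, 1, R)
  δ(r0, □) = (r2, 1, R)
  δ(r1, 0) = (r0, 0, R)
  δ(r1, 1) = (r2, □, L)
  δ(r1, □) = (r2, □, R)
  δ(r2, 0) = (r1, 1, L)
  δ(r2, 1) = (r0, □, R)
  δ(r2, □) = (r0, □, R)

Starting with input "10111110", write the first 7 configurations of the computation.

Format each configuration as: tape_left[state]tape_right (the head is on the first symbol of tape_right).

Transitions applied:
Step 1: δ(r0, 1) = (r2, 1, R)
Step 2: δ(r2, 0) = (r1, 1, L)
Step 3: δ(r1, 1) = (r2, □, L)
Step 4: δ(r2, □) = (r0, □, R)
Step 5: δ(r0, □) = (r2, 1, R)
Step 6: δ(r2, 1) = (r0, □, R)

The first 7 configurations are:
[r0]10111110 ⊢ 1[r2]0111110 ⊢ [r1]11111110 ⊢ [r2]□□1111110 ⊢ □[r0]□1111110 ⊢ □1[r2]1111110 ⊢ □1□[r0]111110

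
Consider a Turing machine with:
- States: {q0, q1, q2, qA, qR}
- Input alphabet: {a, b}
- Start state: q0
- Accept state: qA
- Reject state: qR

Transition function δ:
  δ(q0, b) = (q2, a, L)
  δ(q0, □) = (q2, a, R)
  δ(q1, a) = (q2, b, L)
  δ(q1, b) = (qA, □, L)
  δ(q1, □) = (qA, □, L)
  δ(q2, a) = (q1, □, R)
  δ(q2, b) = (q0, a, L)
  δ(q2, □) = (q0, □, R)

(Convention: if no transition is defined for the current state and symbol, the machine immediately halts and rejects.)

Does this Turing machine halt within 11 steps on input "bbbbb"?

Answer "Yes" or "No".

Execution trace:
Initial: [q0]bbbbb
Step 1: δ(q0, b) = (q2, a, L) → [q2]□abbbb
Step 2: δ(q2, □) = (q0, □, R) → □[q0]abbbb

No transition is defined for δ(q0, a). By convention the machine halts and rejects.
The machine halted after 2 steps (within the 11-step bound).

Answer: Yes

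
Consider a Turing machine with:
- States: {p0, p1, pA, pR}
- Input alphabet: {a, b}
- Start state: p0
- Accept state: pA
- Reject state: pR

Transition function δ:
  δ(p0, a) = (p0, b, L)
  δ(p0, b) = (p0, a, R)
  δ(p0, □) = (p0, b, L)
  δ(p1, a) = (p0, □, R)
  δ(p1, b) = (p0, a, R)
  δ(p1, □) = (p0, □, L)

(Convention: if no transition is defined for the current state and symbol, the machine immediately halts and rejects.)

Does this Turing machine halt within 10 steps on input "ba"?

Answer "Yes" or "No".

Execution trace:
Initial: [p0]ba
Step 1: δ(p0, b) = (p0, a, R) → a[p0]a
Step 2: δ(p0, a) = (p0, b, L) → [p0]ab
Step 3: δ(p0, a) = (p0, b, L) → [p0]□bb
Step 4: δ(p0, □) = (p0, b, L) → [p0]□bbb
Step 5: δ(p0, □) = (p0, b, L) → [p0]□bbbb
Step 6: δ(p0, □) = (p0, b, L) → [p0]□bbbbb
Step 7: δ(p0, □) = (p0, b, L) → [p0]□bbbbbb
Step 8: δ(p0, □) = (p0, b, L) → [p0]□bbbbbbb
Step 9: δ(p0, □) = (p0, b, L) → [p0]□bbbbbbbb
Step 10: δ(p0, □) = (p0, b, L) → [p0]□bbbbbbbbb

The machine has not reached a halting state after 10 steps.
The machine did not halt within the 10-step bound.

Answer: No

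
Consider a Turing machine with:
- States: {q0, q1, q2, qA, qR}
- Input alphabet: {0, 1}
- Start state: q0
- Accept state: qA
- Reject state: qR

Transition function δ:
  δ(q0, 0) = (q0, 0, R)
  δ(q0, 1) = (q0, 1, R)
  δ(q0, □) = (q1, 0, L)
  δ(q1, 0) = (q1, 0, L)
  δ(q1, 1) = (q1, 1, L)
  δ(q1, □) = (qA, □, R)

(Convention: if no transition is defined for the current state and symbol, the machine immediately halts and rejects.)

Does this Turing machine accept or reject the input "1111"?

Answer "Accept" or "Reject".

Execution trace:
Initial: [q0]1111
Step 1: δ(q0, 1) = (q0, 1, R) → 1[q0]111
Step 2: δ(q0, 1) = (q0, 1, R) → 11[q0]11
Step 3: δ(q0, 1) = (q0, 1, R) → 111[q0]1
Step 4: δ(q0, 1) = (q0, 1, R) → 1111[q0]□
Step 5: δ(q0, □) = (q1, 0, L) → 111[q1]10
Step 6: δ(q1, 1) = (q1, 1, L) → 11[q1]110
Step 7: δ(q1, 1) = (q1, 1, L) → 1[q1]1110
Step 8: δ(q1, 1) = (q1, 1, L) → [q1]11110
Step 9: δ(q1, 1) = (q1, 1, L) → [q1]□11110
Step 10: δ(q1, □) = (qA, □, R) → □[qA]11110

The machine reaches the accept state qA and halts.

Answer: Accept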